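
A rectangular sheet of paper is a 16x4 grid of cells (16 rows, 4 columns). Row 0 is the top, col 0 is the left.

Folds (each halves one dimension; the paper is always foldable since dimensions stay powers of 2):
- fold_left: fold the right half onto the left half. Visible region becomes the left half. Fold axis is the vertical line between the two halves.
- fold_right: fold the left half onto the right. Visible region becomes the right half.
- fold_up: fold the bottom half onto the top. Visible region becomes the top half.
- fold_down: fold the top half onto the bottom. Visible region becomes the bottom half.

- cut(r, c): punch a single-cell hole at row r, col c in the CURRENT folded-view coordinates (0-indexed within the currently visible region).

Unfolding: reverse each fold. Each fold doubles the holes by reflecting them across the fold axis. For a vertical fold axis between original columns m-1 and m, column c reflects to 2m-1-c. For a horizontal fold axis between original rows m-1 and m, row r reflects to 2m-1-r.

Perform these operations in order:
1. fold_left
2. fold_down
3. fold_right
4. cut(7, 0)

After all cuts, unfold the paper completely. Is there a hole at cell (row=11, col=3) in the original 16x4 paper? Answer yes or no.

Answer: no

Derivation:
Op 1 fold_left: fold axis v@2; visible region now rows[0,16) x cols[0,2) = 16x2
Op 2 fold_down: fold axis h@8; visible region now rows[8,16) x cols[0,2) = 8x2
Op 3 fold_right: fold axis v@1; visible region now rows[8,16) x cols[1,2) = 8x1
Op 4 cut(7, 0): punch at orig (15,1); cuts so far [(15, 1)]; region rows[8,16) x cols[1,2) = 8x1
Unfold 1 (reflect across v@1): 2 holes -> [(15, 0), (15, 1)]
Unfold 2 (reflect across h@8): 4 holes -> [(0, 0), (0, 1), (15, 0), (15, 1)]
Unfold 3 (reflect across v@2): 8 holes -> [(0, 0), (0, 1), (0, 2), (0, 3), (15, 0), (15, 1), (15, 2), (15, 3)]
Holes: [(0, 0), (0, 1), (0, 2), (0, 3), (15, 0), (15, 1), (15, 2), (15, 3)]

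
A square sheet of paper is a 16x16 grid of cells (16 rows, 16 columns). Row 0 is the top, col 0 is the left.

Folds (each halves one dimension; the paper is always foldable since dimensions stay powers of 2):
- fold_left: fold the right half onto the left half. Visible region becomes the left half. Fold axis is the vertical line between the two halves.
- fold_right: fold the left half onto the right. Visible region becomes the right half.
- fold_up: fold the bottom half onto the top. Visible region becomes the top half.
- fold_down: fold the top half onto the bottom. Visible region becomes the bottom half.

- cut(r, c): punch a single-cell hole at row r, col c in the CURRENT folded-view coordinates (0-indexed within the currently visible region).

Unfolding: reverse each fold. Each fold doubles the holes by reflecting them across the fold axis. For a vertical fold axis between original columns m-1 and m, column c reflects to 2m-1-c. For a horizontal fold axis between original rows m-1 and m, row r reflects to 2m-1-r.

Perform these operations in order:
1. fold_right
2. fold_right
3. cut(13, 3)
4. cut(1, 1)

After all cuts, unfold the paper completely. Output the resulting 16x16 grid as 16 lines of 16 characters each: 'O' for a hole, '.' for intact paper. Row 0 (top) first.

Answer: ................
..O..O....O..O..
................
................
................
................
................
................
................
................
................
................
................
O......OO......O
................
................

Derivation:
Op 1 fold_right: fold axis v@8; visible region now rows[0,16) x cols[8,16) = 16x8
Op 2 fold_right: fold axis v@12; visible region now rows[0,16) x cols[12,16) = 16x4
Op 3 cut(13, 3): punch at orig (13,15); cuts so far [(13, 15)]; region rows[0,16) x cols[12,16) = 16x4
Op 4 cut(1, 1): punch at orig (1,13); cuts so far [(1, 13), (13, 15)]; region rows[0,16) x cols[12,16) = 16x4
Unfold 1 (reflect across v@12): 4 holes -> [(1, 10), (1, 13), (13, 8), (13, 15)]
Unfold 2 (reflect across v@8): 8 holes -> [(1, 2), (1, 5), (1, 10), (1, 13), (13, 0), (13, 7), (13, 8), (13, 15)]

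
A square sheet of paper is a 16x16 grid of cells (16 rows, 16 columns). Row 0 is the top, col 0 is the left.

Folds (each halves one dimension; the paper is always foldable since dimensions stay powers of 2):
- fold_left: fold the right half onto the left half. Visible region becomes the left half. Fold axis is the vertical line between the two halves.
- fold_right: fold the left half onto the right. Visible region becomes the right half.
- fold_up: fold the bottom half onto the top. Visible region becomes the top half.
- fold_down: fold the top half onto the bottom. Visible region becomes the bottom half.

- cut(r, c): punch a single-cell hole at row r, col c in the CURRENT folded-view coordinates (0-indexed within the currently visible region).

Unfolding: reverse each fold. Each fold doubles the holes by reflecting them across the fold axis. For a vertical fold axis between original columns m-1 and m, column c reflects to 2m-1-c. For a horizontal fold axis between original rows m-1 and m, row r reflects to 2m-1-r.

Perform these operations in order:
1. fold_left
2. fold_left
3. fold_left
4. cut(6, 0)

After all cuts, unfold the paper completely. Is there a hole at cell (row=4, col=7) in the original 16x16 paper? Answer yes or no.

Answer: no

Derivation:
Op 1 fold_left: fold axis v@8; visible region now rows[0,16) x cols[0,8) = 16x8
Op 2 fold_left: fold axis v@4; visible region now rows[0,16) x cols[0,4) = 16x4
Op 3 fold_left: fold axis v@2; visible region now rows[0,16) x cols[0,2) = 16x2
Op 4 cut(6, 0): punch at orig (6,0); cuts so far [(6, 0)]; region rows[0,16) x cols[0,2) = 16x2
Unfold 1 (reflect across v@2): 2 holes -> [(6, 0), (6, 3)]
Unfold 2 (reflect across v@4): 4 holes -> [(6, 0), (6, 3), (6, 4), (6, 7)]
Unfold 3 (reflect across v@8): 8 holes -> [(6, 0), (6, 3), (6, 4), (6, 7), (6, 8), (6, 11), (6, 12), (6, 15)]
Holes: [(6, 0), (6, 3), (6, 4), (6, 7), (6, 8), (6, 11), (6, 12), (6, 15)]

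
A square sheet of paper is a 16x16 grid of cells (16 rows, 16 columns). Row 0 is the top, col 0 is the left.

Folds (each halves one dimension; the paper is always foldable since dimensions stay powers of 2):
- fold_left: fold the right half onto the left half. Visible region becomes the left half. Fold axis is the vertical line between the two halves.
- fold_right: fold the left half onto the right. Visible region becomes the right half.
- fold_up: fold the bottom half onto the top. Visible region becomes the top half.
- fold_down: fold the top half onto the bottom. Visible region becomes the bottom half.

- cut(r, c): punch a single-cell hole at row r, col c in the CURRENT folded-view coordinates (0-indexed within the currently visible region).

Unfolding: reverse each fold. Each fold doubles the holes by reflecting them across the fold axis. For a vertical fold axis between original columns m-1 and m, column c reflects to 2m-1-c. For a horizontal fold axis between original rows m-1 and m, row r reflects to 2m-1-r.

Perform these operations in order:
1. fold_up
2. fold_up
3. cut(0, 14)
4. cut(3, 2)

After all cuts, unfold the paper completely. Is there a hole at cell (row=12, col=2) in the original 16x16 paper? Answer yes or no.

Answer: yes

Derivation:
Op 1 fold_up: fold axis h@8; visible region now rows[0,8) x cols[0,16) = 8x16
Op 2 fold_up: fold axis h@4; visible region now rows[0,4) x cols[0,16) = 4x16
Op 3 cut(0, 14): punch at orig (0,14); cuts so far [(0, 14)]; region rows[0,4) x cols[0,16) = 4x16
Op 4 cut(3, 2): punch at orig (3,2); cuts so far [(0, 14), (3, 2)]; region rows[0,4) x cols[0,16) = 4x16
Unfold 1 (reflect across h@4): 4 holes -> [(0, 14), (3, 2), (4, 2), (7, 14)]
Unfold 2 (reflect across h@8): 8 holes -> [(0, 14), (3, 2), (4, 2), (7, 14), (8, 14), (11, 2), (12, 2), (15, 14)]
Holes: [(0, 14), (3, 2), (4, 2), (7, 14), (8, 14), (11, 2), (12, 2), (15, 14)]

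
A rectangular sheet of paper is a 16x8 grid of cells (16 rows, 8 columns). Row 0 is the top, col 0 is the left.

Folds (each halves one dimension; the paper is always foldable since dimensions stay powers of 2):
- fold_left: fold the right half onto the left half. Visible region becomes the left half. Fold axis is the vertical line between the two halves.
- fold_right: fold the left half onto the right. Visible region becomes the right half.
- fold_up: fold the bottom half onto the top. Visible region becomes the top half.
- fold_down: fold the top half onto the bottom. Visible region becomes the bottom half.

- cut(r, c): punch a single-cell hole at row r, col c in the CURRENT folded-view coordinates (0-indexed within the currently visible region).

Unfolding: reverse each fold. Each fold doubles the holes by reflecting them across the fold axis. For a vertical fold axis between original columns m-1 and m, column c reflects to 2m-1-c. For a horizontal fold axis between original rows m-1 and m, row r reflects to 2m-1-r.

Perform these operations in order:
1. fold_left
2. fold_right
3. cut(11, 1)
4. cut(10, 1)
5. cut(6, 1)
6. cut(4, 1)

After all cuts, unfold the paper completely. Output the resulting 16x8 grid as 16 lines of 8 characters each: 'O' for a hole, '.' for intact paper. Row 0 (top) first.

Op 1 fold_left: fold axis v@4; visible region now rows[0,16) x cols[0,4) = 16x4
Op 2 fold_right: fold axis v@2; visible region now rows[0,16) x cols[2,4) = 16x2
Op 3 cut(11, 1): punch at orig (11,3); cuts so far [(11, 3)]; region rows[0,16) x cols[2,4) = 16x2
Op 4 cut(10, 1): punch at orig (10,3); cuts so far [(10, 3), (11, 3)]; region rows[0,16) x cols[2,4) = 16x2
Op 5 cut(6, 1): punch at orig (6,3); cuts so far [(6, 3), (10, 3), (11, 3)]; region rows[0,16) x cols[2,4) = 16x2
Op 6 cut(4, 1): punch at orig (4,3); cuts so far [(4, 3), (6, 3), (10, 3), (11, 3)]; region rows[0,16) x cols[2,4) = 16x2
Unfold 1 (reflect across v@2): 8 holes -> [(4, 0), (4, 3), (6, 0), (6, 3), (10, 0), (10, 3), (11, 0), (11, 3)]
Unfold 2 (reflect across v@4): 16 holes -> [(4, 0), (4, 3), (4, 4), (4, 7), (6, 0), (6, 3), (6, 4), (6, 7), (10, 0), (10, 3), (10, 4), (10, 7), (11, 0), (11, 3), (11, 4), (11, 7)]

Answer: ........
........
........
........
O..OO..O
........
O..OO..O
........
........
........
O..OO..O
O..OO..O
........
........
........
........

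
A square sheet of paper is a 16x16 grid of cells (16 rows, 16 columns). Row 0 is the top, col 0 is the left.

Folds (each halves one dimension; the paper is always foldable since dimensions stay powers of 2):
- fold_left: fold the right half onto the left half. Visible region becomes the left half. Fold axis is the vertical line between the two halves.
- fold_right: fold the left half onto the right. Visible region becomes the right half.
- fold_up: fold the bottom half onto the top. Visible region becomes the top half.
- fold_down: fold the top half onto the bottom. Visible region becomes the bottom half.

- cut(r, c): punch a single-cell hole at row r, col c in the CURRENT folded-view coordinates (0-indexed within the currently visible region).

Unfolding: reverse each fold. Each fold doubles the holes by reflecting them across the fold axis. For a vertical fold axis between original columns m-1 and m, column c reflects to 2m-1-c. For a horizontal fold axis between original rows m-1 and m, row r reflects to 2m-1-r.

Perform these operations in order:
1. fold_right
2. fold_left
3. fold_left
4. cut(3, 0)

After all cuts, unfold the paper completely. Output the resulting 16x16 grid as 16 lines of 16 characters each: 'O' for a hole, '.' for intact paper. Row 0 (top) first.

Op 1 fold_right: fold axis v@8; visible region now rows[0,16) x cols[8,16) = 16x8
Op 2 fold_left: fold axis v@12; visible region now rows[0,16) x cols[8,12) = 16x4
Op 3 fold_left: fold axis v@10; visible region now rows[0,16) x cols[8,10) = 16x2
Op 4 cut(3, 0): punch at orig (3,8); cuts so far [(3, 8)]; region rows[0,16) x cols[8,10) = 16x2
Unfold 1 (reflect across v@10): 2 holes -> [(3, 8), (3, 11)]
Unfold 2 (reflect across v@12): 4 holes -> [(3, 8), (3, 11), (3, 12), (3, 15)]
Unfold 3 (reflect across v@8): 8 holes -> [(3, 0), (3, 3), (3, 4), (3, 7), (3, 8), (3, 11), (3, 12), (3, 15)]

Answer: ................
................
................
O..OO..OO..OO..O
................
................
................
................
................
................
................
................
................
................
................
................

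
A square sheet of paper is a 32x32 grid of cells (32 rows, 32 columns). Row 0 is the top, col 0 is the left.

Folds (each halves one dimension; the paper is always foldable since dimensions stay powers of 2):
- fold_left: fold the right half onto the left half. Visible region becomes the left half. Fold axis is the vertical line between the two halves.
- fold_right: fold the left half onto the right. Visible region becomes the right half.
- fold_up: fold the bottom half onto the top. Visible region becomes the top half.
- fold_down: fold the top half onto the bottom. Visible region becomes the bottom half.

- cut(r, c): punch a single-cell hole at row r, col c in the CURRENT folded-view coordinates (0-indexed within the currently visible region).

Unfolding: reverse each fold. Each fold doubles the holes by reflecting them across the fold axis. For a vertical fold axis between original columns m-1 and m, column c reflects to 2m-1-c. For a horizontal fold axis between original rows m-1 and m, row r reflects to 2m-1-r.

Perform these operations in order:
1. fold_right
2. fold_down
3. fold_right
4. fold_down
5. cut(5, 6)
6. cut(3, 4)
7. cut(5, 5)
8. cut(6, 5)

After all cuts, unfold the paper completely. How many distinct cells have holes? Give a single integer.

Answer: 64

Derivation:
Op 1 fold_right: fold axis v@16; visible region now rows[0,32) x cols[16,32) = 32x16
Op 2 fold_down: fold axis h@16; visible region now rows[16,32) x cols[16,32) = 16x16
Op 3 fold_right: fold axis v@24; visible region now rows[16,32) x cols[24,32) = 16x8
Op 4 fold_down: fold axis h@24; visible region now rows[24,32) x cols[24,32) = 8x8
Op 5 cut(5, 6): punch at orig (29,30); cuts so far [(29, 30)]; region rows[24,32) x cols[24,32) = 8x8
Op 6 cut(3, 4): punch at orig (27,28); cuts so far [(27, 28), (29, 30)]; region rows[24,32) x cols[24,32) = 8x8
Op 7 cut(5, 5): punch at orig (29,29); cuts so far [(27, 28), (29, 29), (29, 30)]; region rows[24,32) x cols[24,32) = 8x8
Op 8 cut(6, 5): punch at orig (30,29); cuts so far [(27, 28), (29, 29), (29, 30), (30, 29)]; region rows[24,32) x cols[24,32) = 8x8
Unfold 1 (reflect across h@24): 8 holes -> [(17, 29), (18, 29), (18, 30), (20, 28), (27, 28), (29, 29), (29, 30), (30, 29)]
Unfold 2 (reflect across v@24): 16 holes -> [(17, 18), (17, 29), (18, 17), (18, 18), (18, 29), (18, 30), (20, 19), (20, 28), (27, 19), (27, 28), (29, 17), (29, 18), (29, 29), (29, 30), (30, 18), (30, 29)]
Unfold 3 (reflect across h@16): 32 holes -> [(1, 18), (1, 29), (2, 17), (2, 18), (2, 29), (2, 30), (4, 19), (4, 28), (11, 19), (11, 28), (13, 17), (13, 18), (13, 29), (13, 30), (14, 18), (14, 29), (17, 18), (17, 29), (18, 17), (18, 18), (18, 29), (18, 30), (20, 19), (20, 28), (27, 19), (27, 28), (29, 17), (29, 18), (29, 29), (29, 30), (30, 18), (30, 29)]
Unfold 4 (reflect across v@16): 64 holes -> [(1, 2), (1, 13), (1, 18), (1, 29), (2, 1), (2, 2), (2, 13), (2, 14), (2, 17), (2, 18), (2, 29), (2, 30), (4, 3), (4, 12), (4, 19), (4, 28), (11, 3), (11, 12), (11, 19), (11, 28), (13, 1), (13, 2), (13, 13), (13, 14), (13, 17), (13, 18), (13, 29), (13, 30), (14, 2), (14, 13), (14, 18), (14, 29), (17, 2), (17, 13), (17, 18), (17, 29), (18, 1), (18, 2), (18, 13), (18, 14), (18, 17), (18, 18), (18, 29), (18, 30), (20, 3), (20, 12), (20, 19), (20, 28), (27, 3), (27, 12), (27, 19), (27, 28), (29, 1), (29, 2), (29, 13), (29, 14), (29, 17), (29, 18), (29, 29), (29, 30), (30, 2), (30, 13), (30, 18), (30, 29)]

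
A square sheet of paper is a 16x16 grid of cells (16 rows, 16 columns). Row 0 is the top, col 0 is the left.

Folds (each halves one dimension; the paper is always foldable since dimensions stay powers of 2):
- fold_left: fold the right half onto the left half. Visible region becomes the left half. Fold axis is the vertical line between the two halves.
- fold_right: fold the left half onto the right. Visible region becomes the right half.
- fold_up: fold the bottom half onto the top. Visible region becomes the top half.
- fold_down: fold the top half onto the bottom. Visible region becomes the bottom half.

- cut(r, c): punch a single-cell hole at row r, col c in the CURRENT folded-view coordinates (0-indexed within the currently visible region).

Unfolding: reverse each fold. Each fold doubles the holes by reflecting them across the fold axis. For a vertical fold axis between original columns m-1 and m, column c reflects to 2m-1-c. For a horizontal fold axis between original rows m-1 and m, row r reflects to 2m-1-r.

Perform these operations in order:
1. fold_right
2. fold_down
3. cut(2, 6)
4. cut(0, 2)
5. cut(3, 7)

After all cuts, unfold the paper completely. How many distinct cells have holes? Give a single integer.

Answer: 12

Derivation:
Op 1 fold_right: fold axis v@8; visible region now rows[0,16) x cols[8,16) = 16x8
Op 2 fold_down: fold axis h@8; visible region now rows[8,16) x cols[8,16) = 8x8
Op 3 cut(2, 6): punch at orig (10,14); cuts so far [(10, 14)]; region rows[8,16) x cols[8,16) = 8x8
Op 4 cut(0, 2): punch at orig (8,10); cuts so far [(8, 10), (10, 14)]; region rows[8,16) x cols[8,16) = 8x8
Op 5 cut(3, 7): punch at orig (11,15); cuts so far [(8, 10), (10, 14), (11, 15)]; region rows[8,16) x cols[8,16) = 8x8
Unfold 1 (reflect across h@8): 6 holes -> [(4, 15), (5, 14), (7, 10), (8, 10), (10, 14), (11, 15)]
Unfold 2 (reflect across v@8): 12 holes -> [(4, 0), (4, 15), (5, 1), (5, 14), (7, 5), (7, 10), (8, 5), (8, 10), (10, 1), (10, 14), (11, 0), (11, 15)]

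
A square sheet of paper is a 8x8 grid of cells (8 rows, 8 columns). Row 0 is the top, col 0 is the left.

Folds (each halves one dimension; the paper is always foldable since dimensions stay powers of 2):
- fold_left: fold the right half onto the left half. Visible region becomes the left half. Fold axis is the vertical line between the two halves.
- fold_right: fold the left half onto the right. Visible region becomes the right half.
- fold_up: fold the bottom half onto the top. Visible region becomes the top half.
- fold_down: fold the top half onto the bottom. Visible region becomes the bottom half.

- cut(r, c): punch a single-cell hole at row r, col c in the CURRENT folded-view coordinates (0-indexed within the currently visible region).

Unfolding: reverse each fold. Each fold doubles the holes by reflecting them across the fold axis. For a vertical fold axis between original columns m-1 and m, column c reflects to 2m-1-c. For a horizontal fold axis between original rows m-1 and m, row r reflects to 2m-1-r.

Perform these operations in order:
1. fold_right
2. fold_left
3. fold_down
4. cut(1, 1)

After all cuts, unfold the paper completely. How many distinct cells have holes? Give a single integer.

Answer: 8

Derivation:
Op 1 fold_right: fold axis v@4; visible region now rows[0,8) x cols[4,8) = 8x4
Op 2 fold_left: fold axis v@6; visible region now rows[0,8) x cols[4,6) = 8x2
Op 3 fold_down: fold axis h@4; visible region now rows[4,8) x cols[4,6) = 4x2
Op 4 cut(1, 1): punch at orig (5,5); cuts so far [(5, 5)]; region rows[4,8) x cols[4,6) = 4x2
Unfold 1 (reflect across h@4): 2 holes -> [(2, 5), (5, 5)]
Unfold 2 (reflect across v@6): 4 holes -> [(2, 5), (2, 6), (5, 5), (5, 6)]
Unfold 3 (reflect across v@4): 8 holes -> [(2, 1), (2, 2), (2, 5), (2, 6), (5, 1), (5, 2), (5, 5), (5, 6)]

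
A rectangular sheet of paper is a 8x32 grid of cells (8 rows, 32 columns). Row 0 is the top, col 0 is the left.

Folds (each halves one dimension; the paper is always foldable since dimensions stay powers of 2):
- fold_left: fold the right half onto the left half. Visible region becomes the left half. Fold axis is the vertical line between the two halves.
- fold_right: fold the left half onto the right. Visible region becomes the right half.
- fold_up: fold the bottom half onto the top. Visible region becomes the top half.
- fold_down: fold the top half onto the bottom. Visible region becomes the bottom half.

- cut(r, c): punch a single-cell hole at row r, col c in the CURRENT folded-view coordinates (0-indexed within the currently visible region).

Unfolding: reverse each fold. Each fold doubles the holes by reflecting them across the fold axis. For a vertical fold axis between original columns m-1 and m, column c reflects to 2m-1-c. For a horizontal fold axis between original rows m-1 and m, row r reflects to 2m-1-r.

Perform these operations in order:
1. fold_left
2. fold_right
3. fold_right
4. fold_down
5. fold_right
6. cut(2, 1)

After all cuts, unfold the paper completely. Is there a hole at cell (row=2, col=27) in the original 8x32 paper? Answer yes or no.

Answer: no

Derivation:
Op 1 fold_left: fold axis v@16; visible region now rows[0,8) x cols[0,16) = 8x16
Op 2 fold_right: fold axis v@8; visible region now rows[0,8) x cols[8,16) = 8x8
Op 3 fold_right: fold axis v@12; visible region now rows[0,8) x cols[12,16) = 8x4
Op 4 fold_down: fold axis h@4; visible region now rows[4,8) x cols[12,16) = 4x4
Op 5 fold_right: fold axis v@14; visible region now rows[4,8) x cols[14,16) = 4x2
Op 6 cut(2, 1): punch at orig (6,15); cuts so far [(6, 15)]; region rows[4,8) x cols[14,16) = 4x2
Unfold 1 (reflect across v@14): 2 holes -> [(6, 12), (6, 15)]
Unfold 2 (reflect across h@4): 4 holes -> [(1, 12), (1, 15), (6, 12), (6, 15)]
Unfold 3 (reflect across v@12): 8 holes -> [(1, 8), (1, 11), (1, 12), (1, 15), (6, 8), (6, 11), (6, 12), (6, 15)]
Unfold 4 (reflect across v@8): 16 holes -> [(1, 0), (1, 3), (1, 4), (1, 7), (1, 8), (1, 11), (1, 12), (1, 15), (6, 0), (6, 3), (6, 4), (6, 7), (6, 8), (6, 11), (6, 12), (6, 15)]
Unfold 5 (reflect across v@16): 32 holes -> [(1, 0), (1, 3), (1, 4), (1, 7), (1, 8), (1, 11), (1, 12), (1, 15), (1, 16), (1, 19), (1, 20), (1, 23), (1, 24), (1, 27), (1, 28), (1, 31), (6, 0), (6, 3), (6, 4), (6, 7), (6, 8), (6, 11), (6, 12), (6, 15), (6, 16), (6, 19), (6, 20), (6, 23), (6, 24), (6, 27), (6, 28), (6, 31)]
Holes: [(1, 0), (1, 3), (1, 4), (1, 7), (1, 8), (1, 11), (1, 12), (1, 15), (1, 16), (1, 19), (1, 20), (1, 23), (1, 24), (1, 27), (1, 28), (1, 31), (6, 0), (6, 3), (6, 4), (6, 7), (6, 8), (6, 11), (6, 12), (6, 15), (6, 16), (6, 19), (6, 20), (6, 23), (6, 24), (6, 27), (6, 28), (6, 31)]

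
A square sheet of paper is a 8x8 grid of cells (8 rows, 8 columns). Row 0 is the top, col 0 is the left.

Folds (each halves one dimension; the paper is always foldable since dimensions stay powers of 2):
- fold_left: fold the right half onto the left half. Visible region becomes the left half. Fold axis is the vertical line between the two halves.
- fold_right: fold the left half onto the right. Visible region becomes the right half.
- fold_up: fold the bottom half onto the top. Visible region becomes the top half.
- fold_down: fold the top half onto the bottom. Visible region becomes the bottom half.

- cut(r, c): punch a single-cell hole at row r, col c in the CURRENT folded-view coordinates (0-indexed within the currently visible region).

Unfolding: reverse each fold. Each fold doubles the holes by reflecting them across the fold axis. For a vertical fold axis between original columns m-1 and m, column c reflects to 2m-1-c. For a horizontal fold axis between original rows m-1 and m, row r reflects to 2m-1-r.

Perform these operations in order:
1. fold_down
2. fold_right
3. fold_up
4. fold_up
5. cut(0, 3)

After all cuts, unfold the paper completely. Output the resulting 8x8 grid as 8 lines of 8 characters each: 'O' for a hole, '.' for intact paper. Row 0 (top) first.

Answer: O......O
O......O
O......O
O......O
O......O
O......O
O......O
O......O

Derivation:
Op 1 fold_down: fold axis h@4; visible region now rows[4,8) x cols[0,8) = 4x8
Op 2 fold_right: fold axis v@4; visible region now rows[4,8) x cols[4,8) = 4x4
Op 3 fold_up: fold axis h@6; visible region now rows[4,6) x cols[4,8) = 2x4
Op 4 fold_up: fold axis h@5; visible region now rows[4,5) x cols[4,8) = 1x4
Op 5 cut(0, 3): punch at orig (4,7); cuts so far [(4, 7)]; region rows[4,5) x cols[4,8) = 1x4
Unfold 1 (reflect across h@5): 2 holes -> [(4, 7), (5, 7)]
Unfold 2 (reflect across h@6): 4 holes -> [(4, 7), (5, 7), (6, 7), (7, 7)]
Unfold 3 (reflect across v@4): 8 holes -> [(4, 0), (4, 7), (5, 0), (5, 7), (6, 0), (6, 7), (7, 0), (7, 7)]
Unfold 4 (reflect across h@4): 16 holes -> [(0, 0), (0, 7), (1, 0), (1, 7), (2, 0), (2, 7), (3, 0), (3, 7), (4, 0), (4, 7), (5, 0), (5, 7), (6, 0), (6, 7), (7, 0), (7, 7)]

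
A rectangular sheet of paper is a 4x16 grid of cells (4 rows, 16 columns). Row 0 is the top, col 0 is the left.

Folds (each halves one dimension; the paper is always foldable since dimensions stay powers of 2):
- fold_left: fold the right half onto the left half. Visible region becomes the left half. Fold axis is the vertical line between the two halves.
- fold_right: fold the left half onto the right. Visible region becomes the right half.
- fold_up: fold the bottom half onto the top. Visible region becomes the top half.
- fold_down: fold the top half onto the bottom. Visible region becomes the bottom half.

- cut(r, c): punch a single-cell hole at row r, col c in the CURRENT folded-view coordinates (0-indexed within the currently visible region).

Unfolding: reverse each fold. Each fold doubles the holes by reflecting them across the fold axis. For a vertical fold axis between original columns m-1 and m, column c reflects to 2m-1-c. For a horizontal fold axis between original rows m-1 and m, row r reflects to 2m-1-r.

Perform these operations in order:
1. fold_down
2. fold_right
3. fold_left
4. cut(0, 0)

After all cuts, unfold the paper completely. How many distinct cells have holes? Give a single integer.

Op 1 fold_down: fold axis h@2; visible region now rows[2,4) x cols[0,16) = 2x16
Op 2 fold_right: fold axis v@8; visible region now rows[2,4) x cols[8,16) = 2x8
Op 3 fold_left: fold axis v@12; visible region now rows[2,4) x cols[8,12) = 2x4
Op 4 cut(0, 0): punch at orig (2,8); cuts so far [(2, 8)]; region rows[2,4) x cols[8,12) = 2x4
Unfold 1 (reflect across v@12): 2 holes -> [(2, 8), (2, 15)]
Unfold 2 (reflect across v@8): 4 holes -> [(2, 0), (2, 7), (2, 8), (2, 15)]
Unfold 3 (reflect across h@2): 8 holes -> [(1, 0), (1, 7), (1, 8), (1, 15), (2, 0), (2, 7), (2, 8), (2, 15)]

Answer: 8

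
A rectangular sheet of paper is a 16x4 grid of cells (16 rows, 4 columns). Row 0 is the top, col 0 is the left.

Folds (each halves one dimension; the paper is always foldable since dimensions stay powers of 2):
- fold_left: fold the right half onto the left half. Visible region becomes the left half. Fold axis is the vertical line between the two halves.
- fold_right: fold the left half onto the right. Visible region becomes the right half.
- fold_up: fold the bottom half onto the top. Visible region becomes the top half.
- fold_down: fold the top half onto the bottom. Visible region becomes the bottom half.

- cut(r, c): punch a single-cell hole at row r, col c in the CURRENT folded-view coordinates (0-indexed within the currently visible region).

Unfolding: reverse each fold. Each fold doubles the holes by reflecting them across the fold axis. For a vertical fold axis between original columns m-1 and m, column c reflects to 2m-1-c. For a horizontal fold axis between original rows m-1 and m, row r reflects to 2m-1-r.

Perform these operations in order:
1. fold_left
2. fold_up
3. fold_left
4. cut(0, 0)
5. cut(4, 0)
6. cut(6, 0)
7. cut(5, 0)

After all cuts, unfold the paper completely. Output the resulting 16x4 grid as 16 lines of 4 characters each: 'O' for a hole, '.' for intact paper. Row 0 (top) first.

Op 1 fold_left: fold axis v@2; visible region now rows[0,16) x cols[0,2) = 16x2
Op 2 fold_up: fold axis h@8; visible region now rows[0,8) x cols[0,2) = 8x2
Op 3 fold_left: fold axis v@1; visible region now rows[0,8) x cols[0,1) = 8x1
Op 4 cut(0, 0): punch at orig (0,0); cuts so far [(0, 0)]; region rows[0,8) x cols[0,1) = 8x1
Op 5 cut(4, 0): punch at orig (4,0); cuts so far [(0, 0), (4, 0)]; region rows[0,8) x cols[0,1) = 8x1
Op 6 cut(6, 0): punch at orig (6,0); cuts so far [(0, 0), (4, 0), (6, 0)]; region rows[0,8) x cols[0,1) = 8x1
Op 7 cut(5, 0): punch at orig (5,0); cuts so far [(0, 0), (4, 0), (5, 0), (6, 0)]; region rows[0,8) x cols[0,1) = 8x1
Unfold 1 (reflect across v@1): 8 holes -> [(0, 0), (0, 1), (4, 0), (4, 1), (5, 0), (5, 1), (6, 0), (6, 1)]
Unfold 2 (reflect across h@8): 16 holes -> [(0, 0), (0, 1), (4, 0), (4, 1), (5, 0), (5, 1), (6, 0), (6, 1), (9, 0), (9, 1), (10, 0), (10, 1), (11, 0), (11, 1), (15, 0), (15, 1)]
Unfold 3 (reflect across v@2): 32 holes -> [(0, 0), (0, 1), (0, 2), (0, 3), (4, 0), (4, 1), (4, 2), (4, 3), (5, 0), (5, 1), (5, 2), (5, 3), (6, 0), (6, 1), (6, 2), (6, 3), (9, 0), (9, 1), (9, 2), (9, 3), (10, 0), (10, 1), (10, 2), (10, 3), (11, 0), (11, 1), (11, 2), (11, 3), (15, 0), (15, 1), (15, 2), (15, 3)]

Answer: OOOO
....
....
....
OOOO
OOOO
OOOO
....
....
OOOO
OOOO
OOOO
....
....
....
OOOO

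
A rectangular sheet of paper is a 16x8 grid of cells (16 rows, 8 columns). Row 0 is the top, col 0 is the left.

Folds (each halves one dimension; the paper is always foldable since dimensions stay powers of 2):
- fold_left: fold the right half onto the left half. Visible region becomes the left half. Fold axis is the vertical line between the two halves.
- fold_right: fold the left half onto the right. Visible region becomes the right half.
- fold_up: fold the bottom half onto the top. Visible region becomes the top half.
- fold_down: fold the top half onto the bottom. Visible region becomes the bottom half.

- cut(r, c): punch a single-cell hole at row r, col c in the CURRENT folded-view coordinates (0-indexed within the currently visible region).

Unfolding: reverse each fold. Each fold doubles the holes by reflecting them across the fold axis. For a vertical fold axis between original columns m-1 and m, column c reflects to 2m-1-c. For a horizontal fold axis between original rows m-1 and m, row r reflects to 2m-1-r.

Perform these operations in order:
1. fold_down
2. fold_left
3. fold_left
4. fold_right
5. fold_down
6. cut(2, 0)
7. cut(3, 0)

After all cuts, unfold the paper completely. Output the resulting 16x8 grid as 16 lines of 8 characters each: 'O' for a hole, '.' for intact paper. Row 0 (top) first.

Answer: OOOOOOOO
OOOOOOOO
........
........
........
........
OOOOOOOO
OOOOOOOO
OOOOOOOO
OOOOOOOO
........
........
........
........
OOOOOOOO
OOOOOOOO

Derivation:
Op 1 fold_down: fold axis h@8; visible region now rows[8,16) x cols[0,8) = 8x8
Op 2 fold_left: fold axis v@4; visible region now rows[8,16) x cols[0,4) = 8x4
Op 3 fold_left: fold axis v@2; visible region now rows[8,16) x cols[0,2) = 8x2
Op 4 fold_right: fold axis v@1; visible region now rows[8,16) x cols[1,2) = 8x1
Op 5 fold_down: fold axis h@12; visible region now rows[12,16) x cols[1,2) = 4x1
Op 6 cut(2, 0): punch at orig (14,1); cuts so far [(14, 1)]; region rows[12,16) x cols[1,2) = 4x1
Op 7 cut(3, 0): punch at orig (15,1); cuts so far [(14, 1), (15, 1)]; region rows[12,16) x cols[1,2) = 4x1
Unfold 1 (reflect across h@12): 4 holes -> [(8, 1), (9, 1), (14, 1), (15, 1)]
Unfold 2 (reflect across v@1): 8 holes -> [(8, 0), (8, 1), (9, 0), (9, 1), (14, 0), (14, 1), (15, 0), (15, 1)]
Unfold 3 (reflect across v@2): 16 holes -> [(8, 0), (8, 1), (8, 2), (8, 3), (9, 0), (9, 1), (9, 2), (9, 3), (14, 0), (14, 1), (14, 2), (14, 3), (15, 0), (15, 1), (15, 2), (15, 3)]
Unfold 4 (reflect across v@4): 32 holes -> [(8, 0), (8, 1), (8, 2), (8, 3), (8, 4), (8, 5), (8, 6), (8, 7), (9, 0), (9, 1), (9, 2), (9, 3), (9, 4), (9, 5), (9, 6), (9, 7), (14, 0), (14, 1), (14, 2), (14, 3), (14, 4), (14, 5), (14, 6), (14, 7), (15, 0), (15, 1), (15, 2), (15, 3), (15, 4), (15, 5), (15, 6), (15, 7)]
Unfold 5 (reflect across h@8): 64 holes -> [(0, 0), (0, 1), (0, 2), (0, 3), (0, 4), (0, 5), (0, 6), (0, 7), (1, 0), (1, 1), (1, 2), (1, 3), (1, 4), (1, 5), (1, 6), (1, 7), (6, 0), (6, 1), (6, 2), (6, 3), (6, 4), (6, 5), (6, 6), (6, 7), (7, 0), (7, 1), (7, 2), (7, 3), (7, 4), (7, 5), (7, 6), (7, 7), (8, 0), (8, 1), (8, 2), (8, 3), (8, 4), (8, 5), (8, 6), (8, 7), (9, 0), (9, 1), (9, 2), (9, 3), (9, 4), (9, 5), (9, 6), (9, 7), (14, 0), (14, 1), (14, 2), (14, 3), (14, 4), (14, 5), (14, 6), (14, 7), (15, 0), (15, 1), (15, 2), (15, 3), (15, 4), (15, 5), (15, 6), (15, 7)]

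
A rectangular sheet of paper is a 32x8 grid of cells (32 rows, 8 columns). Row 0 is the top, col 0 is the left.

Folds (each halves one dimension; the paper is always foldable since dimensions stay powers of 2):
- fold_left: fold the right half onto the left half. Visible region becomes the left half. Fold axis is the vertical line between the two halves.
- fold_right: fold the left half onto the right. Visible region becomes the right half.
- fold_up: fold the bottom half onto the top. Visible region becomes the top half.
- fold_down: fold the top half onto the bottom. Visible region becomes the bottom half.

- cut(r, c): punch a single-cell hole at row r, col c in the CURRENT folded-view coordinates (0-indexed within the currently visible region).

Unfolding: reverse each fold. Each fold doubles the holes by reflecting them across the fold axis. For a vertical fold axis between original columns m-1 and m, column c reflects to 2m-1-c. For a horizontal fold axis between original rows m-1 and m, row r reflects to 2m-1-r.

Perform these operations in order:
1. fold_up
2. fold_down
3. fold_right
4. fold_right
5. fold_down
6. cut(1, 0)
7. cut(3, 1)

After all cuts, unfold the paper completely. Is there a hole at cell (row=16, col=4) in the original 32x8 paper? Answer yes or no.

Op 1 fold_up: fold axis h@16; visible region now rows[0,16) x cols[0,8) = 16x8
Op 2 fold_down: fold axis h@8; visible region now rows[8,16) x cols[0,8) = 8x8
Op 3 fold_right: fold axis v@4; visible region now rows[8,16) x cols[4,8) = 8x4
Op 4 fold_right: fold axis v@6; visible region now rows[8,16) x cols[6,8) = 8x2
Op 5 fold_down: fold axis h@12; visible region now rows[12,16) x cols[6,8) = 4x2
Op 6 cut(1, 0): punch at orig (13,6); cuts so far [(13, 6)]; region rows[12,16) x cols[6,8) = 4x2
Op 7 cut(3, 1): punch at orig (15,7); cuts so far [(13, 6), (15, 7)]; region rows[12,16) x cols[6,8) = 4x2
Unfold 1 (reflect across h@12): 4 holes -> [(8, 7), (10, 6), (13, 6), (15, 7)]
Unfold 2 (reflect across v@6): 8 holes -> [(8, 4), (8, 7), (10, 5), (10, 6), (13, 5), (13, 6), (15, 4), (15, 7)]
Unfold 3 (reflect across v@4): 16 holes -> [(8, 0), (8, 3), (8, 4), (8, 7), (10, 1), (10, 2), (10, 5), (10, 6), (13, 1), (13, 2), (13, 5), (13, 6), (15, 0), (15, 3), (15, 4), (15, 7)]
Unfold 4 (reflect across h@8): 32 holes -> [(0, 0), (0, 3), (0, 4), (0, 7), (2, 1), (2, 2), (2, 5), (2, 6), (5, 1), (5, 2), (5, 5), (5, 6), (7, 0), (7, 3), (7, 4), (7, 7), (8, 0), (8, 3), (8, 4), (8, 7), (10, 1), (10, 2), (10, 5), (10, 6), (13, 1), (13, 2), (13, 5), (13, 6), (15, 0), (15, 3), (15, 4), (15, 7)]
Unfold 5 (reflect across h@16): 64 holes -> [(0, 0), (0, 3), (0, 4), (0, 7), (2, 1), (2, 2), (2, 5), (2, 6), (5, 1), (5, 2), (5, 5), (5, 6), (7, 0), (7, 3), (7, 4), (7, 7), (8, 0), (8, 3), (8, 4), (8, 7), (10, 1), (10, 2), (10, 5), (10, 6), (13, 1), (13, 2), (13, 5), (13, 6), (15, 0), (15, 3), (15, 4), (15, 7), (16, 0), (16, 3), (16, 4), (16, 7), (18, 1), (18, 2), (18, 5), (18, 6), (21, 1), (21, 2), (21, 5), (21, 6), (23, 0), (23, 3), (23, 4), (23, 7), (24, 0), (24, 3), (24, 4), (24, 7), (26, 1), (26, 2), (26, 5), (26, 6), (29, 1), (29, 2), (29, 5), (29, 6), (31, 0), (31, 3), (31, 4), (31, 7)]
Holes: [(0, 0), (0, 3), (0, 4), (0, 7), (2, 1), (2, 2), (2, 5), (2, 6), (5, 1), (5, 2), (5, 5), (5, 6), (7, 0), (7, 3), (7, 4), (7, 7), (8, 0), (8, 3), (8, 4), (8, 7), (10, 1), (10, 2), (10, 5), (10, 6), (13, 1), (13, 2), (13, 5), (13, 6), (15, 0), (15, 3), (15, 4), (15, 7), (16, 0), (16, 3), (16, 4), (16, 7), (18, 1), (18, 2), (18, 5), (18, 6), (21, 1), (21, 2), (21, 5), (21, 6), (23, 0), (23, 3), (23, 4), (23, 7), (24, 0), (24, 3), (24, 4), (24, 7), (26, 1), (26, 2), (26, 5), (26, 6), (29, 1), (29, 2), (29, 5), (29, 6), (31, 0), (31, 3), (31, 4), (31, 7)]

Answer: yes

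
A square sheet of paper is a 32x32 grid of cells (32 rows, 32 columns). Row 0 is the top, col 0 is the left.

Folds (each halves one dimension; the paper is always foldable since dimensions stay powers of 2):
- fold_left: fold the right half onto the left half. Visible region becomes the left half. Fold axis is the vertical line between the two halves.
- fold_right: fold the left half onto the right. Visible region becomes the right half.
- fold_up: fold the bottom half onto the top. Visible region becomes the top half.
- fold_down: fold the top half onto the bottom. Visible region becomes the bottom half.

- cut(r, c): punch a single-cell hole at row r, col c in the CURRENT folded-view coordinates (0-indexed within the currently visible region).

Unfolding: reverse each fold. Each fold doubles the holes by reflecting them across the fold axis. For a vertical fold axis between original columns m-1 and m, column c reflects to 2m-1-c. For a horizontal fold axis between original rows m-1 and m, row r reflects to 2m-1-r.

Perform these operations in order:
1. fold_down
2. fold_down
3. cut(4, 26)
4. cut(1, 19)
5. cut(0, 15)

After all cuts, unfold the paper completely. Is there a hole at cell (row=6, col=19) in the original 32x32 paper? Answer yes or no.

Answer: yes

Derivation:
Op 1 fold_down: fold axis h@16; visible region now rows[16,32) x cols[0,32) = 16x32
Op 2 fold_down: fold axis h@24; visible region now rows[24,32) x cols[0,32) = 8x32
Op 3 cut(4, 26): punch at orig (28,26); cuts so far [(28, 26)]; region rows[24,32) x cols[0,32) = 8x32
Op 4 cut(1, 19): punch at orig (25,19); cuts so far [(25, 19), (28, 26)]; region rows[24,32) x cols[0,32) = 8x32
Op 5 cut(0, 15): punch at orig (24,15); cuts so far [(24, 15), (25, 19), (28, 26)]; region rows[24,32) x cols[0,32) = 8x32
Unfold 1 (reflect across h@24): 6 holes -> [(19, 26), (22, 19), (23, 15), (24, 15), (25, 19), (28, 26)]
Unfold 2 (reflect across h@16): 12 holes -> [(3, 26), (6, 19), (7, 15), (8, 15), (9, 19), (12, 26), (19, 26), (22, 19), (23, 15), (24, 15), (25, 19), (28, 26)]
Holes: [(3, 26), (6, 19), (7, 15), (8, 15), (9, 19), (12, 26), (19, 26), (22, 19), (23, 15), (24, 15), (25, 19), (28, 26)]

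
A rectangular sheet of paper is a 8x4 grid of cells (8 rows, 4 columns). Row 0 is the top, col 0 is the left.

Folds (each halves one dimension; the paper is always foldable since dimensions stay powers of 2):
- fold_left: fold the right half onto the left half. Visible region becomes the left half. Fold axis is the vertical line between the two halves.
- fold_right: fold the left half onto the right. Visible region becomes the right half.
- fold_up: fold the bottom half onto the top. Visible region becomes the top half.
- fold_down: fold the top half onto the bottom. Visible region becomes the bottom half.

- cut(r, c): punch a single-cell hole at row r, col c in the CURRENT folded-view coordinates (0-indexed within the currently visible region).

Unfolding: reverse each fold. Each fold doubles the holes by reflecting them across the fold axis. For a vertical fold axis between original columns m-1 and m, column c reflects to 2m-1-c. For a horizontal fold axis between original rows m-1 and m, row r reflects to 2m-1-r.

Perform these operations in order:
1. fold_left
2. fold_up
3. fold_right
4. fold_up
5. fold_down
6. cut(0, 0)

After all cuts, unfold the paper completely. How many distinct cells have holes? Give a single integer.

Answer: 32

Derivation:
Op 1 fold_left: fold axis v@2; visible region now rows[0,8) x cols[0,2) = 8x2
Op 2 fold_up: fold axis h@4; visible region now rows[0,4) x cols[0,2) = 4x2
Op 3 fold_right: fold axis v@1; visible region now rows[0,4) x cols[1,2) = 4x1
Op 4 fold_up: fold axis h@2; visible region now rows[0,2) x cols[1,2) = 2x1
Op 5 fold_down: fold axis h@1; visible region now rows[1,2) x cols[1,2) = 1x1
Op 6 cut(0, 0): punch at orig (1,1); cuts so far [(1, 1)]; region rows[1,2) x cols[1,2) = 1x1
Unfold 1 (reflect across h@1): 2 holes -> [(0, 1), (1, 1)]
Unfold 2 (reflect across h@2): 4 holes -> [(0, 1), (1, 1), (2, 1), (3, 1)]
Unfold 3 (reflect across v@1): 8 holes -> [(0, 0), (0, 1), (1, 0), (1, 1), (2, 0), (2, 1), (3, 0), (3, 1)]
Unfold 4 (reflect across h@4): 16 holes -> [(0, 0), (0, 1), (1, 0), (1, 1), (2, 0), (2, 1), (3, 0), (3, 1), (4, 0), (4, 1), (5, 0), (5, 1), (6, 0), (6, 1), (7, 0), (7, 1)]
Unfold 5 (reflect across v@2): 32 holes -> [(0, 0), (0, 1), (0, 2), (0, 3), (1, 0), (1, 1), (1, 2), (1, 3), (2, 0), (2, 1), (2, 2), (2, 3), (3, 0), (3, 1), (3, 2), (3, 3), (4, 0), (4, 1), (4, 2), (4, 3), (5, 0), (5, 1), (5, 2), (5, 3), (6, 0), (6, 1), (6, 2), (6, 3), (7, 0), (7, 1), (7, 2), (7, 3)]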